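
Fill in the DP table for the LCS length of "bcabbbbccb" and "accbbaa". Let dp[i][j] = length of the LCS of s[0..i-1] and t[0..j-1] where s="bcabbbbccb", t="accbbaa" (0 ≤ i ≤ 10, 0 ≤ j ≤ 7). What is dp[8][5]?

   ''  a  c  c  b  b  a  a
''  0  0  0  0  0  0  0  0
 b  0  0  0  0  1  1  1  1
 c  0  0  1  1  1  1  1  1
 a  0  1  1  1  1  1  2  2
 b  0  1  1  1  2  2  2  2
 b  0  1  1  1  2  3  3  3
 b  0  1  1  1  2  3  3  3
 b  0  1  1  1  2  3  3  3
 c  0  1  2  2  2  3  3  3
 c  0  1  2  3  3  3  3  3
 b  0  1  2  3  4  4  4  4

3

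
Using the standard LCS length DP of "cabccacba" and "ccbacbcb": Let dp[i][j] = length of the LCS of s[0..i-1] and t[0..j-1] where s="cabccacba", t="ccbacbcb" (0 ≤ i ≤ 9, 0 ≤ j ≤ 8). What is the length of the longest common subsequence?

5

   ''  c  c  b  a  c  b  c  b
''  0  0  0  0  0  0  0  0  0
 c  0  1  1  1  1  1  1  1  1
 a  0  1  1  1  2  2  2  2  2
 b  0  1  1  2  2  2  3  3  3
 c  0  1  2  2  2  3  3  4  4
 c  0  1  2  2  2  3  3  4  4
 a  0  1  2  2  3  3  3  4  4
 c  0  1  2  2  3  4  4  4  4
 b  0  1  2  3  3  4  5  5  5
 a  0  1  2  3  4  4  5  5  5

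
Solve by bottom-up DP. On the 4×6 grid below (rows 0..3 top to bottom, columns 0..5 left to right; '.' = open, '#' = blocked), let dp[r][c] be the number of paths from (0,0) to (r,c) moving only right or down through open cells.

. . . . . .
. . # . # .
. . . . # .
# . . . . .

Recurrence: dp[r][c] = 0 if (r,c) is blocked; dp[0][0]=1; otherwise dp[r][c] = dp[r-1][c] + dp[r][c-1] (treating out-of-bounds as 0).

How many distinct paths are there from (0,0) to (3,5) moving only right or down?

r\c   0   1   2   3   4   5
  0   1   1   1   1   1   1
  1   1   2   0   1   0   1
  2   1   3   3   4   0   1
  3   0   3   6  10  10  11

11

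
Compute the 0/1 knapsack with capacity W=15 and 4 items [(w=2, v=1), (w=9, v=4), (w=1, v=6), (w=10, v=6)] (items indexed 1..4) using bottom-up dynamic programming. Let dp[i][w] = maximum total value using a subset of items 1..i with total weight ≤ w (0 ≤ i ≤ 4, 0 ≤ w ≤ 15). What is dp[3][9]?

i\w   0   1   2   3   4   5   6   7   8   9  10  11  12  13  14  15
  0   0   0   0   0   0   0   0   0   0   0   0   0   0   0   0   0
  1   0   0   1   1   1   1   1   1   1   1   1   1   1   1   1   1
  2   0   0   1   1   1   1   1   1   1   4   4   5   5   5   5   5
  3   0   6   6   7   7   7   7   7   7   7  10  10  11  11  11  11
  4   0   6   6   7   7   7   7   7   7   7  10  12  12  13  13  13

7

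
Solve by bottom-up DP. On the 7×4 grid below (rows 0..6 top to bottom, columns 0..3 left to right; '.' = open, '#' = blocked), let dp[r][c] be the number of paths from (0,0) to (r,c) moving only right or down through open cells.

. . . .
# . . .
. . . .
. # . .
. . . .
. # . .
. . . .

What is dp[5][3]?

r\c   0   1   2   3
  0   1   1   1   1
  1   0   1   2   3
  2   0   1   3   6
  3   0   0   3   9
  4   0   0   3  12
  5   0   0   3  15
  6   0   0   3  18

15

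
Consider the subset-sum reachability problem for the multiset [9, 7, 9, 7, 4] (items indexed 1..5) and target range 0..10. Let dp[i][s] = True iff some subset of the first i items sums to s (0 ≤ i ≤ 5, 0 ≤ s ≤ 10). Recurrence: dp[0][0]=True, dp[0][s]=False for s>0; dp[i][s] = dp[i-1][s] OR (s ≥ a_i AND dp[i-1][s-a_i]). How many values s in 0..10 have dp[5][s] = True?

i\s   0   1   2   3   4   5   6   7   8   9  10
  0   T   F   F   F   F   F   F   F   F   F   F
  1   T   F   F   F   F   F   F   F   F   T   F
  2   T   F   F   F   F   F   F   T   F   T   F
  3   T   F   F   F   F   F   F   T   F   T   F
  4   T   F   F   F   F   F   F   T   F   T   F
  5   T   F   F   F   T   F   F   T   F   T   F

4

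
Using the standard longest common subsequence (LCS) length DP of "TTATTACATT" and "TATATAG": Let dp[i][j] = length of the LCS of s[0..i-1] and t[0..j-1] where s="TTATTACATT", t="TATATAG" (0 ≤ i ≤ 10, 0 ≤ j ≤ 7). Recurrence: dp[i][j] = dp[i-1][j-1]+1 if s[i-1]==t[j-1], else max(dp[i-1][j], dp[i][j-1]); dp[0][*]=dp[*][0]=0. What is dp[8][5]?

   ''  T  A  T  A  T  A  G
''  0  0  0  0  0  0  0  0
 T  0  1  1  1  1  1  1  1
 T  0  1  1  2  2  2  2  2
 A  0  1  2  2  3  3  3  3
 T  0  1  2  3  3  4  4  4
 T  0  1  2  3  3  4  4  4
 A  0  1  2  3  4  4  5  5
 C  0  1  2  3  4  4  5  5
 A  0  1  2  3  4  4  5  5
 T  0  1  2  3  4  5  5  5
 T  0  1  2  3  4  5  5  5

4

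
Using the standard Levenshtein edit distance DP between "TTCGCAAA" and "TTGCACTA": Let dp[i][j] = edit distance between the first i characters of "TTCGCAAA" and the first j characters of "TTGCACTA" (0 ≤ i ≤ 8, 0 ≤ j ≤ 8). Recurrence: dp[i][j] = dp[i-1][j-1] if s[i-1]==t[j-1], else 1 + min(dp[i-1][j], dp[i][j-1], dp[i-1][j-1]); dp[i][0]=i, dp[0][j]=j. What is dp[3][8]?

5

   ''  T  T  G  C  A  C  T  A
''  0  1  2  3  4  5  6  7  8
 T  1  0  1  2  3  4  5  6  7
 T  2  1  0  1  2  3  4  5  6
 C  3  2  1  1  1  2  3  4  5
 G  4  3  2  1  2  2  3  4  5
 C  5  4  3  2  1  2  2  3  4
 A  6  5  4  3  2  1  2  3  3
 A  7  6  5  4  3  2  2  3  3
 A  8  7  6  5  4  3  3  3  3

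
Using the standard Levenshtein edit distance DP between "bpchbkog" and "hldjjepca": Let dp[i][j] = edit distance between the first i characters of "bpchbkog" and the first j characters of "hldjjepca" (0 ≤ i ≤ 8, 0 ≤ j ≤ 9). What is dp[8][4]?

7

   ''  h  l  d  j  j  e  p  c  a
''  0  1  2  3  4  5  6  7  8  9
 b  1  1  2  3  4  5  6  7  8  9
 p  2  2  2  3  4  5  6  6  7  8
 c  3  3  3  3  4  5  6  7  6  7
 h  4  3  4  4  4  5  6  7  7  7
 b  5  4  4  5  5  5  6  7  8  8
 k  6  5  5  5  6  6  6  7  8  9
 o  7  6  6  6  6  7  7  7  8  9
 g  8  7  7  7  7  7  8  8  8  9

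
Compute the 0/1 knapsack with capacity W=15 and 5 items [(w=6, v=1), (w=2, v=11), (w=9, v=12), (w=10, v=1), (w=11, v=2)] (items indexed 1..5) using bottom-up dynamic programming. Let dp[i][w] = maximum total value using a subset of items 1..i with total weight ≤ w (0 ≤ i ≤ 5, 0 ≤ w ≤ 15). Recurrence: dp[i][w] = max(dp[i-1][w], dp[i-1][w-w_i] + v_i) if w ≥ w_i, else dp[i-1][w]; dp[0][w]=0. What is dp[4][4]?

i\w   0   1   2   3   4   5   6   7   8   9  10  11  12  13  14  15
  0   0   0   0   0   0   0   0   0   0   0   0   0   0   0   0   0
  1   0   0   0   0   0   0   1   1   1   1   1   1   1   1   1   1
  2   0   0  11  11  11  11  11  11  12  12  12  12  12  12  12  12
  3   0   0  11  11  11  11  11  11  12  12  12  23  23  23  23  23
  4   0   0  11  11  11  11  11  11  12  12  12  23  23  23  23  23
  5   0   0  11  11  11  11  11  11  12  12  12  23  23  23  23  23

11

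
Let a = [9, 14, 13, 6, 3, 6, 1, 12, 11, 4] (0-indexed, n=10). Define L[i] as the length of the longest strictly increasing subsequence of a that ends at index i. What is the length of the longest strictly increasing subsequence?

   i    0    1    2    3    4    5    6    7    8    9
a[i]    9   14   13    6    3    6    1   12   11    4
L[i]    1    2    2    1    1    2    1    3    3    2

3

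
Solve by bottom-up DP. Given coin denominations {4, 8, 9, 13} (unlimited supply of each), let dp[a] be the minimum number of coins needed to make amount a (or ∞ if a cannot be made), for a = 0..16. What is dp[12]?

2

 a  0  1  2  3  4  5  6  7  8  9 10 11 12 13 14 15 16
dp  0  -  -  -  1  -  -  -  1  1  -  -  2  1  -  -  2
(- denotes ∞ / unreachable)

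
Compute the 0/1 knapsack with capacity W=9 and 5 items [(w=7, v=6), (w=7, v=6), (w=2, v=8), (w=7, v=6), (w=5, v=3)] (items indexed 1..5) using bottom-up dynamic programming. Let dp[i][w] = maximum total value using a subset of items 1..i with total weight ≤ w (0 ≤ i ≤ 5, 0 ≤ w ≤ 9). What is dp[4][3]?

i\w   0   1   2   3   4   5   6   7   8   9
  0   0   0   0   0   0   0   0   0   0   0
  1   0   0   0   0   0   0   0   6   6   6
  2   0   0   0   0   0   0   0   6   6   6
  3   0   0   8   8   8   8   8   8   8  14
  4   0   0   8   8   8   8   8   8   8  14
  5   0   0   8   8   8   8   8  11  11  14

8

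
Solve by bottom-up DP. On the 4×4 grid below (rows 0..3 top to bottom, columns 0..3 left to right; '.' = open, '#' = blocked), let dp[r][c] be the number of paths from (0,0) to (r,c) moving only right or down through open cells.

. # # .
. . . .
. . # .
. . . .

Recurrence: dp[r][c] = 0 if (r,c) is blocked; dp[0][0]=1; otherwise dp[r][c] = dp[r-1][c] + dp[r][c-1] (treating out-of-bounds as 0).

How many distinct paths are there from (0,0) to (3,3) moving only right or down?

4

r\c   0   1   2   3
  0   1   0   0   0
  1   1   1   1   1
  2   1   2   0   1
  3   1   3   3   4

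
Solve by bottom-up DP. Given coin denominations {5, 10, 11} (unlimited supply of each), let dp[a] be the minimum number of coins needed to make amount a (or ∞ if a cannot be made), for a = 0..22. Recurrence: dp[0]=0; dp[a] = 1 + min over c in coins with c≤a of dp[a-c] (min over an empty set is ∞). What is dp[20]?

2

 a  0  1  2  3  4  5  6  7  8  9 10 11 12 13 14 15 16 17 18 19 20 21 22
dp  0  -  -  -  -  1  -  -  -  -  1  1  -  -  -  2  2  -  -  -  2  2  2
(- denotes ∞ / unreachable)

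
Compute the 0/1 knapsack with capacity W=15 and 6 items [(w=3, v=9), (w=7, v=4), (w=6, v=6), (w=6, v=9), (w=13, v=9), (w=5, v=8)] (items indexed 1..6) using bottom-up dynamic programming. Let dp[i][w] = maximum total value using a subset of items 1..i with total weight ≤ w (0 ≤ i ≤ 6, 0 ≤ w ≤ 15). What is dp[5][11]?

i\w   0   1   2   3   4   5   6   7   8   9  10  11  12  13  14  15
  0   0   0   0   0   0   0   0   0   0   0   0   0   0   0   0   0
  1   0   0   0   9   9   9   9   9   9   9   9   9   9   9   9   9
  2   0   0   0   9   9   9   9   9   9   9  13  13  13  13  13  13
  3   0   0   0   9   9   9   9   9   9  15  15  15  15  15  15  15
  4   0   0   0   9   9   9   9   9   9  18  18  18  18  18  18  24
  5   0   0   0   9   9   9   9   9   9  18  18  18  18  18  18  24
  6   0   0   0   9   9   9   9   9  17  18  18  18  18  18  26  26

18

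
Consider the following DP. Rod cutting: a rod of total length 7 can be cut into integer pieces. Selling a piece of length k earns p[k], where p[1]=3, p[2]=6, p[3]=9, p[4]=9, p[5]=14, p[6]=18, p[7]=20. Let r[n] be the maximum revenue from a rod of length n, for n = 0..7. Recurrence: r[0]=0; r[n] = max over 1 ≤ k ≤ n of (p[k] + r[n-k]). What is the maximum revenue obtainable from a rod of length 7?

21

   n    0    1    2    3    4    5    6    7
r[n]    0    3    6    9   12   15   18   21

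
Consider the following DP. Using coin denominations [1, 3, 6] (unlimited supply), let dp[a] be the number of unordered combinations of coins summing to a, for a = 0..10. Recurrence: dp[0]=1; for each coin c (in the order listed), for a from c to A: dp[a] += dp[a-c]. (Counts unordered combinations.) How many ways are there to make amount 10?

after  coin     0     1     2     3     4     5     6     7     8     9    10
          1     1     1     1     1     1     1     1     1     1     1     1
          3     1     1     1     2     2     2     3     3     3     4     4
          6     1     1     1     2     2     2     4     4     4     6     6

6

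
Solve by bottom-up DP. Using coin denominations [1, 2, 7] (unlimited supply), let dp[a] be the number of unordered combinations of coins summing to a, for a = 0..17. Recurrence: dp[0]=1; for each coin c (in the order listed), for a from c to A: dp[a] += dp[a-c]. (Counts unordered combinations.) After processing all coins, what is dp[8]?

after  coin     0     1     2     3     4     5     6     7     8     9    10    11    12    13    14    15    16    17
          1     1     1     1     1     1     1     1     1     1     1     1     1     1     1     1     1     1     1
          2     1     1     2     2     3     3     4     4     5     5     6     6     7     7     8     8     9     9
          7     1     1     2     2     3     3     4     5     6     7     8     9    10    11    13    14    16    17

6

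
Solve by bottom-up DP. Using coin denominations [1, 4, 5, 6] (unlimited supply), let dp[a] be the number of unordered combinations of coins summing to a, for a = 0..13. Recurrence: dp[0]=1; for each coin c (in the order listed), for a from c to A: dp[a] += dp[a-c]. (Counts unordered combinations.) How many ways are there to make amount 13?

after  coin     0     1     2     3     4     5     6     7     8     9    10    11    12    13
          1     1     1     1     1     1     1     1     1     1     1     1     1     1     1
          4     1     1     1     1     2     2     2     2     3     3     3     3     4     4
          5     1     1     1     1     2     3     3     3     4     5     6     6     7     8
          6     1     1     1     1     2     3     4     4     5     6     8     9    11    12

12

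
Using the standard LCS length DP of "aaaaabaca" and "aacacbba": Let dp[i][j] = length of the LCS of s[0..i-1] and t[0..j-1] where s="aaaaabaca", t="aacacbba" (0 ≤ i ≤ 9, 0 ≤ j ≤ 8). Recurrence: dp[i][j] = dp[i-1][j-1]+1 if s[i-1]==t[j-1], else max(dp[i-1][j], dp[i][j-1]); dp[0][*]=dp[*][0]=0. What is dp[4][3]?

2

   ''  a  a  c  a  c  b  b  a
''  0  0  0  0  0  0  0  0  0
 a  0  1  1  1  1  1  1  1  1
 a  0  1  2  2  2  2  2  2  2
 a  0  1  2  2  3  3  3  3  3
 a  0  1  2  2  3  3  3  3  4
 a  0  1  2  2  3  3  3  3  4
 b  0  1  2  2  3  3  4  4  4
 a  0  1  2  2  3  3  4  4  5
 c  0  1  2  3  3  4  4  4  5
 a  0  1  2  3  4  4  4  4  5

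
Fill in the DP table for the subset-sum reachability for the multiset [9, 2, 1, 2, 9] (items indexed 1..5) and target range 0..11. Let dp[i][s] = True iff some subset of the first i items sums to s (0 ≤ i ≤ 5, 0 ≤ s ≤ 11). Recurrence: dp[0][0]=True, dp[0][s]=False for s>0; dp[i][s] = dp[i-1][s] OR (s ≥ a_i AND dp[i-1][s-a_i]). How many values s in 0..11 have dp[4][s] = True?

9

i\s   0   1   2   3   4   5   6   7   8   9  10  11
  0   T   F   F   F   F   F   F   F   F   F   F   F
  1   T   F   F   F   F   F   F   F   F   T   F   F
  2   T   F   T   F   F   F   F   F   F   T   F   T
  3   T   T   T   T   F   F   F   F   F   T   T   T
  4   T   T   T   T   T   T   F   F   F   T   T   T
  5   T   T   T   T   T   T   F   F   F   T   T   T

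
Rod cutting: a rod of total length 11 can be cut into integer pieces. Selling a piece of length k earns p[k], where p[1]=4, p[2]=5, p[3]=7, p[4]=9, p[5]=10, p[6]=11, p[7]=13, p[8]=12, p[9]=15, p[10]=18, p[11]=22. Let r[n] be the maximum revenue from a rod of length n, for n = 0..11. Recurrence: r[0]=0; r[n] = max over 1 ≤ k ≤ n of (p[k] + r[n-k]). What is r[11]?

   n    0    1    2    3    4    5    6    7    8    9   10   11
r[n]    0    4    8   12   16   20   24   28   32   36   40   44

44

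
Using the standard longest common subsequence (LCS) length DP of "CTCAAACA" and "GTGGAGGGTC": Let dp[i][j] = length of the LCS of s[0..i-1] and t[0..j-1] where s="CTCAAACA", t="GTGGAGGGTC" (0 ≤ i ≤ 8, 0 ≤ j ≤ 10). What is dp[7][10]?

3

   ''  G  T  G  G  A  G  G  G  T  C
''  0  0  0  0  0  0  0  0  0  0  0
 C  0  0  0  0  0  0  0  0  0  0  1
 T  0  0  1  1  1  1  1  1  1  1  1
 C  0  0  1  1  1  1  1  1  1  1  2
 A  0  0  1  1  1  2  2  2  2  2  2
 A  0  0  1  1  1  2  2  2  2  2  2
 A  0  0  1  1  1  2  2  2  2  2  2
 C  0  0  1  1  1  2  2  2  2  2  3
 A  0  0  1  1  1  2  2  2  2  2  3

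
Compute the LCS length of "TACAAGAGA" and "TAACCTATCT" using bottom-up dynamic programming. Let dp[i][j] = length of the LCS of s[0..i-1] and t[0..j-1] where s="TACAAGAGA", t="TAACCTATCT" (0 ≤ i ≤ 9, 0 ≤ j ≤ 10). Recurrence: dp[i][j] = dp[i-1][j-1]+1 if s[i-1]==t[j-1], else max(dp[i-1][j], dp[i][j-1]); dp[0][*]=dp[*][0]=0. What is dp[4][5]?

   ''  T  A  A  C  C  T  A  T  C  T
''  0  0  0  0  0  0  0  0  0  0  0
 T  0  1  1  1  1  1  1  1  1  1  1
 A  0  1  2  2  2  2  2  2  2  2  2
 C  0  1  2  2  3  3  3  3  3  3  3
 A  0  1  2  3  3  3  3  4  4  4  4
 A  0  1  2  3  3  3  3  4  4  4  4
 G  0  1  2  3  3  3  3  4  4  4  4
 A  0  1  2  3  3  3  3  4  4  4  4
 G  0  1  2  3  3  3  3  4  4  4  4
 A  0  1  2  3  3  3  3  4  4  4  4

3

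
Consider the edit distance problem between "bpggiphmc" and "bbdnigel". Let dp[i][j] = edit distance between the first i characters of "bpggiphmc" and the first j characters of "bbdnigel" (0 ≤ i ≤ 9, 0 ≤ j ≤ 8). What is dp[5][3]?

   ''  b  b  d  n  i  g  e  l
''  0  1  2  3  4  5  6  7  8
 b  1  0  1  2  3  4  5  6  7
 p  2  1  1  2  3  4  5  6  7
 g  3  2  2  2  3  4  4  5  6
 g  4  3  3  3  3  4  4  5  6
 i  5  4  4  4  4  3  4  5  6
 p  6  5  5  5  5  4  4  5  6
 h  7  6  6  6  6  5  5  5  6
 m  8  7  7  7  7  6  6  6  6
 c  9  8  8  8  8  7  7  7  7

4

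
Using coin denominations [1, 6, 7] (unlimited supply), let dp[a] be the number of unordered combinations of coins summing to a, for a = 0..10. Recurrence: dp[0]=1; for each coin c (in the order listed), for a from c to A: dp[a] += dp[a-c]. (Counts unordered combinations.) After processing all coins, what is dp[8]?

3

after  coin     0     1     2     3     4     5     6     7     8     9    10
          1     1     1     1     1     1     1     1     1     1     1     1
          6     1     1     1     1     1     1     2     2     2     2     2
          7     1     1     1     1     1     1     2     3     3     3     3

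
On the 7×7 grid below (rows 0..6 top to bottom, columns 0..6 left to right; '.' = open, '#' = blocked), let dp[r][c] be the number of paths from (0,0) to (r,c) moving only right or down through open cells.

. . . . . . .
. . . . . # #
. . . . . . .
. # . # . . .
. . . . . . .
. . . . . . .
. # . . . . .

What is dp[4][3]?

r\c   0   1   2   3   4   5   6
  0   1   1   1   1   1   1   1
  1   1   2   3   4   5   0   0
  2   1   3   6  10  15  15  15
  3   1   0   6   0  15  30  45
  4   1   1   7   7  22  52  97
  5   1   2   9  16  38  90 187
  6   1   0   9  25  63 153 340

7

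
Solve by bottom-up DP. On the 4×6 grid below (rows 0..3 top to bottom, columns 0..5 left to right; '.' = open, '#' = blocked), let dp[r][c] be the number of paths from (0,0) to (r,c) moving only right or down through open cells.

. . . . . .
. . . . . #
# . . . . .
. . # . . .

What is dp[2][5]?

r\c   0   1   2   3   4   5
  0   1   1   1   1   1   1
  1   1   2   3   4   5   0
  2   0   2   5   9  14  14
  3   0   2   0   9  23  37

14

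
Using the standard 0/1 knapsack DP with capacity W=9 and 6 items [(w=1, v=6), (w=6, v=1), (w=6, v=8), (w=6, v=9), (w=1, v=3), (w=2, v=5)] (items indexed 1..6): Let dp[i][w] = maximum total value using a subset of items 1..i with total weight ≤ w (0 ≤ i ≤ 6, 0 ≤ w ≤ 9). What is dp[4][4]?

6

i\w   0   1   2   3   4   5   6   7   8   9
  0   0   0   0   0   0   0   0   0   0   0
  1   0   6   6   6   6   6   6   6   6   6
  2   0   6   6   6   6   6   6   7   7   7
  3   0   6   6   6   6   6   8  14  14  14
  4   0   6   6   6   6   6   9  15  15  15
  5   0   6   9   9   9   9   9  15  18  18
  6   0   6   9  11  14  14  14  15  18  20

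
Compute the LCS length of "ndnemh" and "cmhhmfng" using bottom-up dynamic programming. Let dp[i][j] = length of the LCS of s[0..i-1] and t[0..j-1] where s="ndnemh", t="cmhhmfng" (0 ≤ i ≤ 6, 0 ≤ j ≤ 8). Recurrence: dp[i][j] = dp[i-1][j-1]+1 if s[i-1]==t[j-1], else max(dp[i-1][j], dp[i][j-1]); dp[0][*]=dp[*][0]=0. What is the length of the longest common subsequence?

   ''  c  m  h  h  m  f  n  g
''  0  0  0  0  0  0  0  0  0
 n  0  0  0  0  0  0  0  1  1
 d  0  0  0  0  0  0  0  1  1
 n  0  0  0  0  0  0  0  1  1
 e  0  0  0  0  0  0  0  1  1
 m  0  0  1  1  1  1  1  1  1
 h  0  0  1  2  2  2  2  2  2

2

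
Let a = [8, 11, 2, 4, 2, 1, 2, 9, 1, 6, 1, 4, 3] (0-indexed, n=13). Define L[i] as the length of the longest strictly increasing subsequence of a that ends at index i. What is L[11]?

   i    0    1    2    3    4    5    6    7    8    9   10   11   12
a[i]    8   11    2    4    2    1    2    9    1    6    1    4    3
L[i]    1    2    1    2    1    1    2    3    1    3    1    3    3

3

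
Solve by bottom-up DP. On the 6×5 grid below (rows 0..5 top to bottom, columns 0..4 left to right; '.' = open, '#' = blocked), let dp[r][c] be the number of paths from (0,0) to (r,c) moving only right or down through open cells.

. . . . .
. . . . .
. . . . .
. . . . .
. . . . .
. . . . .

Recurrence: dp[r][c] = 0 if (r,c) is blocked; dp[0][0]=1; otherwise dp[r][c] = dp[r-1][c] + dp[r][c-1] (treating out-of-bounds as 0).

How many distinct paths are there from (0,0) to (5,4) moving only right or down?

126

r\c   0   1   2   3   4
  0   1   1   1   1   1
  1   1   2   3   4   5
  2   1   3   6  10  15
  3   1   4  10  20  35
  4   1   5  15  35  70
  5   1   6  21  56 126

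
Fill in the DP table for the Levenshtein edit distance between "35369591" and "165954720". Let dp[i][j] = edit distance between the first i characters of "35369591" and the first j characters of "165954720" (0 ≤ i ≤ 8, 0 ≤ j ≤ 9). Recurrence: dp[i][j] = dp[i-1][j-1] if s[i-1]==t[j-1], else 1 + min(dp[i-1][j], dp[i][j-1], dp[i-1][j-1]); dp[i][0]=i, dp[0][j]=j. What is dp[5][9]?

   ''  1  6  5  9  5  4  7  2  0
''  0  1  2  3  4  5  6  7  8  9
 3  1  1  2  3  4  5  6  7  8  9
 5  2  2  2  2  3  4  5  6  7  8
 3  3  3  3  3  3  4  5  6  7  8
 6  4  4  3  4  4  4  5  6  7  8
 9  5  5  4  4  4  5  5  6  7  8
 5  6  6  5  4  5  4  5  6  7  8
 9  7  7  6  5  4  5  5  6  7  8
 1  8  7  7  6  5  5  6  6  7  8

8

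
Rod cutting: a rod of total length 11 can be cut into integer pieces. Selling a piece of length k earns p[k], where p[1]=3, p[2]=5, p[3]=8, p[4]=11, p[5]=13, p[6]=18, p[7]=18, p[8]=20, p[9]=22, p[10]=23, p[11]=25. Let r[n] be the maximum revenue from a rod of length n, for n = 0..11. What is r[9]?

   n    0    1    2    3    4    5    6    7    8    9   10   11
r[n]    0    3    6    9   12   15   18   21   24   27   30   33

27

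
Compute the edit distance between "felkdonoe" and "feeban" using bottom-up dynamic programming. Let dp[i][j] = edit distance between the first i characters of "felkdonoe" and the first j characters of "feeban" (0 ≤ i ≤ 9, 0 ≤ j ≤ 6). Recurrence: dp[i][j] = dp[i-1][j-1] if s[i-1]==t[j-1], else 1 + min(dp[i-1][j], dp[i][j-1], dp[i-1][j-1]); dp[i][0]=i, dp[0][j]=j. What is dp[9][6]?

6

   ''  f  e  e  b  a  n
''  0  1  2  3  4  5  6
 f  1  0  1  2  3  4  5
 e  2  1  0  1  2  3  4
 l  3  2  1  1  2  3  4
 k  4  3  2  2  2  3  4
 d  5  4  3  3  3  3  4
 o  6  5  4  4  4  4  4
 n  7  6  5  5  5  5  4
 o  8  7  6  6  6  6  5
 e  9  8  7  6  7  7  6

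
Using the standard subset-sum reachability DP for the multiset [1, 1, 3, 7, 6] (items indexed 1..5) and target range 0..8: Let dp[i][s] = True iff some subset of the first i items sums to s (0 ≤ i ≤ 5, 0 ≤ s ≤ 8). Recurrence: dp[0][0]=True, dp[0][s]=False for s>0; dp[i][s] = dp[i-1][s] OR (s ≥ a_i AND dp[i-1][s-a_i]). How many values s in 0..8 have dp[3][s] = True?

6

i\s   0   1   2   3   4   5   6   7   8
  0   T   F   F   F   F   F   F   F   F
  1   T   T   F   F   F   F   F   F   F
  2   T   T   T   F   F   F   F   F   F
  3   T   T   T   T   T   T   F   F   F
  4   T   T   T   T   T   T   F   T   T
  5   T   T   T   T   T   T   T   T   T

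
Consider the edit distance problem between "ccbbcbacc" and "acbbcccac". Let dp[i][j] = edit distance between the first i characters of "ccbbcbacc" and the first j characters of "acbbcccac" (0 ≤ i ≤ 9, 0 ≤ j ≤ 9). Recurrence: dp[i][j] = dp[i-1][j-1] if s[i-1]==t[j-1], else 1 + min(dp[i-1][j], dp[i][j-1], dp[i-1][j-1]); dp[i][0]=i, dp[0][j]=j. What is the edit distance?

4

   ''  a  c  b  b  c  c  c  a  c
''  0  1  2  3  4  5  6  7  8  9
 c  1  1  1  2  3  4  5  6  7  8
 c  2  2  1  2  3  3  4  5  6  7
 b  3  3  2  1  2  3  4  5  6  7
 b  4  4  3  2  1  2  3  4  5  6
 c  5  5  4  3  2  1  2  3  4  5
 b  6  6  5  4  3  2  2  3  4  5
 a  7  6  6  5  4  3  3  3  3  4
 c  8  7  6  6  5  4  3  3  4  3
 c  9  8  7  7  6  5  4  3  4  4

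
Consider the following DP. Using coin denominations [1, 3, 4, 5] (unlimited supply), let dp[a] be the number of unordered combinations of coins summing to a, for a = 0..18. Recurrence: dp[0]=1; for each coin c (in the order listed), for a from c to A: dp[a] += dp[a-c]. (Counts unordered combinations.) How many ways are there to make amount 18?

40

after  coin     0     1     2     3     4     5     6     7     8     9    10    11    12    13    14    15    16    17    18
          1     1     1     1     1     1     1     1     1     1     1     1     1     1     1     1     1     1     1     1
          3     1     1     1     2     2     2     3     3     3     4     4     4     5     5     5     6     6     6     7
          4     1     1     1     2     3     3     4     5     6     7     8     9    11    12    13    15    17    18    20
          5     1     1     1     2     3     4     5     6     8    10    12    14    17    20    23    27    31    35    40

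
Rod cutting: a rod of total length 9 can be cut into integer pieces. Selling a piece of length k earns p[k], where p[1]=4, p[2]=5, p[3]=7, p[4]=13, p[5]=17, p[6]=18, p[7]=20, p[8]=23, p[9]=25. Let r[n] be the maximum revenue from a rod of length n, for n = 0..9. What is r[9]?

36

   n    0    1    2    3    4    5    6    7    8    9
r[n]    0    4    8   12   16   20   24   28   32   36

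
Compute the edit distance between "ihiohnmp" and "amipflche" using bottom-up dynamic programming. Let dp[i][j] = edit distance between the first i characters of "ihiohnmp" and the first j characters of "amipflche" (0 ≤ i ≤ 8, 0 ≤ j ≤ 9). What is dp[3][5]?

   ''  a  m  i  p  f  l  c  h  e
''  0  1  2  3  4  5  6  7  8  9
 i  1  1  2  2  3  4  5  6  7  8
 h  2  2  2  3  3  4  5  6  6  7
 i  3  3  3  2  3  4  5  6  7  7
 o  4  4  4  3  3  4  5  6  7  8
 h  5  5  5  4  4  4  5  6  6  7
 n  6  6  6  5  5  5  5  6  7  7
 m  7  7  6  6  6  6  6  6  7  8
 p  8  8  7  7  6  7  7  7  7  8

4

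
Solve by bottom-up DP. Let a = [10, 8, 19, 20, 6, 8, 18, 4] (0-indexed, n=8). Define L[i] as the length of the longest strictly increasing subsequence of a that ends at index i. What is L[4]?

   i    0    1    2    3    4    5    6    7
a[i]   10    8   19   20    6    8   18    4
L[i]    1    1    2    3    1    2    3    1

1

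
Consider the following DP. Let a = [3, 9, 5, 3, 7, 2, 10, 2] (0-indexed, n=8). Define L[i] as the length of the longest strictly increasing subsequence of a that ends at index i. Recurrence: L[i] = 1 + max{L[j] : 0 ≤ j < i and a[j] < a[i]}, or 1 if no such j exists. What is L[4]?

3

   i    0    1    2    3    4    5    6    7
a[i]    3    9    5    3    7    2   10    2
L[i]    1    2    2    1    3    1    4    1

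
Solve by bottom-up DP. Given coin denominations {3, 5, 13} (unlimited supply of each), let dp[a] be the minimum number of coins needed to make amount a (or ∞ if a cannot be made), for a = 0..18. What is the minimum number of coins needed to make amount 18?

2

 a  0  1  2  3  4  5  6  7  8  9 10 11 12 13 14 15 16 17 18
dp  0  -  -  1  -  1  2  -  2  3  2  3  4  1  4  3  2  5  2
(- denotes ∞ / unreachable)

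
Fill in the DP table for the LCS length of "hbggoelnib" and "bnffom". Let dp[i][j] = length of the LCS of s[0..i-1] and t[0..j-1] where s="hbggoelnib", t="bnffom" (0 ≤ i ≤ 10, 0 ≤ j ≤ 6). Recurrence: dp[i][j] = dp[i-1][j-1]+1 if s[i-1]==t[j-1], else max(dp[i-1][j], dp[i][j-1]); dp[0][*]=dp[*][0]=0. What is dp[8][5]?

2

   ''  b  n  f  f  o  m
''  0  0  0  0  0  0  0
 h  0  0  0  0  0  0  0
 b  0  1  1  1  1  1  1
 g  0  1  1  1  1  1  1
 g  0  1  1  1  1  1  1
 o  0  1  1  1  1  2  2
 e  0  1  1  1  1  2  2
 l  0  1  1  1  1  2  2
 n  0  1  2  2  2  2  2
 i  0  1  2  2  2  2  2
 b  0  1  2  2  2  2  2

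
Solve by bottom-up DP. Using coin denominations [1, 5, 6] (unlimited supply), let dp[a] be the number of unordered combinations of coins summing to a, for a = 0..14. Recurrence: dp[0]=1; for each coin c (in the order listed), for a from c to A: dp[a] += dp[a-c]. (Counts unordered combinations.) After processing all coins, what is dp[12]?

after  coin     0     1     2     3     4     5     6     7     8     9    10    11    12    13    14
          1     1     1     1     1     1     1     1     1     1     1     1     1     1     1     1
          5     1     1     1     1     1     2     2     2     2     2     3     3     3     3     3
          6     1     1     1     1     1     2     3     3     3     3     4     5     6     6     6

6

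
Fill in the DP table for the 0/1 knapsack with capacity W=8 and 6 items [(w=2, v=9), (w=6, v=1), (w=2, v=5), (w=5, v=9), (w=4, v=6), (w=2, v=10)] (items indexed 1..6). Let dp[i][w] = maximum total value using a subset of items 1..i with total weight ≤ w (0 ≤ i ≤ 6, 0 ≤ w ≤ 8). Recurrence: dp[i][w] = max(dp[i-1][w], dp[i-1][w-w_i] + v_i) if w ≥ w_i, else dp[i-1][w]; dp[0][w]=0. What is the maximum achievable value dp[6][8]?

25

i\w   0   1   2   3   4   5   6   7   8
  0   0   0   0   0   0   0   0   0   0
  1   0   0   9   9   9   9   9   9   9
  2   0   0   9   9   9   9   9   9  10
  3   0   0   9   9  14  14  14  14  14
  4   0   0   9   9  14  14  14  18  18
  5   0   0   9   9  14  14  15  18  20
  6   0   0  10  10  19  19  24  24  25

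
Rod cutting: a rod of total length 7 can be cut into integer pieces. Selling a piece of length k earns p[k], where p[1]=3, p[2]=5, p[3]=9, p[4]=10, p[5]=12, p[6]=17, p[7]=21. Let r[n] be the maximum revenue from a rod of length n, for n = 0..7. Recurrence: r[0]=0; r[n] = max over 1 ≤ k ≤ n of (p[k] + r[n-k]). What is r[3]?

9

   n    0    1    2    3    4    5    6    7
r[n]    0    3    6    9   12   15   18   21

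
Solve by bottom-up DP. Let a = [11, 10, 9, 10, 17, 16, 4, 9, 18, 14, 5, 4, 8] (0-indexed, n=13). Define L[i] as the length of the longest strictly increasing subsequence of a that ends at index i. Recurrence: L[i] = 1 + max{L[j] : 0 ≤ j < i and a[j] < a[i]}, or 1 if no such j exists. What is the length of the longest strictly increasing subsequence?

   i    0    1    2    3    4    5    6    7    8    9   10   11   12
a[i]   11   10    9   10   17   16    4    9   18   14    5    4    8
L[i]    1    1    1    2    3    3    1    2    4    3    2    1    3

4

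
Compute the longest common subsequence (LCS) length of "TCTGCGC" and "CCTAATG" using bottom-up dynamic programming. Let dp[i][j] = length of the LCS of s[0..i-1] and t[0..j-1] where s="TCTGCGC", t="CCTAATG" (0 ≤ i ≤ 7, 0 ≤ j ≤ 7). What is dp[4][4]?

2

   ''  C  C  T  A  A  T  G
''  0  0  0  0  0  0  0  0
 T  0  0  0  1  1  1  1  1
 C  0  1  1  1  1  1  1  1
 T  0  1  1  2  2  2  2  2
 G  0  1  1  2  2  2  2  3
 C  0  1  2  2  2  2  2  3
 G  0  1  2  2  2  2  2  3
 C  0  1  2  2  2  2  2  3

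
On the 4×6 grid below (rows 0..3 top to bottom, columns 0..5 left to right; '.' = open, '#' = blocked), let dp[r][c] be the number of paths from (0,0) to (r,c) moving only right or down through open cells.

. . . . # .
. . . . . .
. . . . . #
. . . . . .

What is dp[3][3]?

r\c   0   1   2   3   4   5
  0   1   1   1   1   0   0
  1   1   2   3   4   4   4
  2   1   3   6  10  14   0
  3   1   4  10  20  34  34

20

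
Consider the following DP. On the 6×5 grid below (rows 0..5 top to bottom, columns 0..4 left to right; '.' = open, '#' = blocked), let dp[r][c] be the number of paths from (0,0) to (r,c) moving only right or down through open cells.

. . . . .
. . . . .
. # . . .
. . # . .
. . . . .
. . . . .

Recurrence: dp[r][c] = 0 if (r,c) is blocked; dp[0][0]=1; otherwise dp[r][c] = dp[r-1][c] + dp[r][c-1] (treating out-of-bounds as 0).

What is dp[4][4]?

28

r\c   0   1   2   3   4
  0   1   1   1   1   1
  1   1   2   3   4   5
  2   1   0   3   7  12
  3   1   1   0   7  19
  4   1   2   2   9  28
  5   1   3   5  14  42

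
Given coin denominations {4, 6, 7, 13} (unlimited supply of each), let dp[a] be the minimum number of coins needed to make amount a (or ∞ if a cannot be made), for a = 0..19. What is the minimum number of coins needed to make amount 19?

 a  0  1  2  3  4  5  6  7  8  9 10 11 12 13 14 15 16 17 18 19
dp  0  -  -  -  1  -  1  1  2  -  2  2  2  1  2  3  3  2  3  2
(- denotes ∞ / unreachable)

2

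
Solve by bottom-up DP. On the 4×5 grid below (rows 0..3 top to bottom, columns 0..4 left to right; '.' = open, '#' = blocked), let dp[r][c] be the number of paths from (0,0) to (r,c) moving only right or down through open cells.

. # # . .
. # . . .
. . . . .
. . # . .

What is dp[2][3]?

1

r\c   0   1   2   3   4
  0   1   0   0   0   0
  1   1   0   0   0   0
  2   1   1   1   1   1
  3   1   2   0   1   2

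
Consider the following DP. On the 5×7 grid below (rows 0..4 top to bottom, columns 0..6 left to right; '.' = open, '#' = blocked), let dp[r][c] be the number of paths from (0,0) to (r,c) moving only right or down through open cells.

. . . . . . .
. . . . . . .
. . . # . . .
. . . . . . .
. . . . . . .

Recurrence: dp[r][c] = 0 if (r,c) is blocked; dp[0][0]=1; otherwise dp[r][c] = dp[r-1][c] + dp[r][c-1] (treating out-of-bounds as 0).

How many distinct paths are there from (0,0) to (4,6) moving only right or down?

r\c   0   1   2   3   4   5   6
  0   1   1   1   1   1   1   1
  1   1   2   3   4   5   6   7
  2   1   3   6   0   5  11  18
  3   1   4  10  10  15  26  44
  4   1   5  15  25  40  66 110

110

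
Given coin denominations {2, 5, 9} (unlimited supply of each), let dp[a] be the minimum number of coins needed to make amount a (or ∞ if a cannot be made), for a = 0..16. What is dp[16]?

 a  0  1  2  3  4  5  6  7  8  9 10 11 12 13 14 15 16
dp  0  -  1  -  2  1  3  2  4  1  2  2  3  3  2  3  3
(- denotes ∞ / unreachable)

3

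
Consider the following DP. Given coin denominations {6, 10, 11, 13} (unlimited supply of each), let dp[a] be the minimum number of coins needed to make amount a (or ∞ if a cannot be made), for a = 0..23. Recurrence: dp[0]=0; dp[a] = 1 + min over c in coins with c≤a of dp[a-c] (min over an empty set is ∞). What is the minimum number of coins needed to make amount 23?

2

 a  0  1  2  3  4  5  6  7  8  9 10 11 12 13 14 15 16 17 18 19 20 21 22 23
dp  0  -  -  -  -  -  1  -  -  -  1  1  2  1  -  -  2  2  3  2  2  2  2  2
(- denotes ∞ / unreachable)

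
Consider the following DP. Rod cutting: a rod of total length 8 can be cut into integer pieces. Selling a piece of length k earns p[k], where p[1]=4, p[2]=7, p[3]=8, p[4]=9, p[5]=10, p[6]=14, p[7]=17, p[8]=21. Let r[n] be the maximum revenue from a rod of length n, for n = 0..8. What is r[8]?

32

   n    0    1    2    3    4    5    6    7    8
r[n]    0    4    8   12   16   20   24   28   32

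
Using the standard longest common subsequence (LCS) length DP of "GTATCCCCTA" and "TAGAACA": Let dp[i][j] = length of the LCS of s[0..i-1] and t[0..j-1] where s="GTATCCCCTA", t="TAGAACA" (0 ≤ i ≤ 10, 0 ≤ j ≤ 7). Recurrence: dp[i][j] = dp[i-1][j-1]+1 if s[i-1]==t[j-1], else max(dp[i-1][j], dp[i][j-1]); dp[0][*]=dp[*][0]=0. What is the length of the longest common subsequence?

4

   ''  T  A  G  A  A  C  A
''  0  0  0  0  0  0  0  0
 G  0  0  0  1  1  1  1  1
 T  0  1  1  1  1  1  1  1
 A  0  1  2  2  2  2  2  2
 T  0  1  2  2  2  2  2  2
 C  0  1  2  2  2  2  3  3
 C  0  1  2  2  2  2  3  3
 C  0  1  2  2  2  2  3  3
 C  0  1  2  2  2  2  3  3
 T  0  1  2  2  2  2  3  3
 A  0  1  2  2  3  3  3  4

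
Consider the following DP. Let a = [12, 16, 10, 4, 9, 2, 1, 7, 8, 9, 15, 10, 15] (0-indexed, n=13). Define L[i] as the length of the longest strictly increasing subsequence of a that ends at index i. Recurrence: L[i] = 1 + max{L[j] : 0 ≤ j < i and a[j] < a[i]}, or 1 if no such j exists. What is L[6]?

1

   i    0    1    2    3    4    5    6    7    8    9   10   11   12
a[i]   12   16   10    4    9    2    1    7    8    9   15   10   15
L[i]    1    2    1    1    2    1    1    2    3    4    5    5    6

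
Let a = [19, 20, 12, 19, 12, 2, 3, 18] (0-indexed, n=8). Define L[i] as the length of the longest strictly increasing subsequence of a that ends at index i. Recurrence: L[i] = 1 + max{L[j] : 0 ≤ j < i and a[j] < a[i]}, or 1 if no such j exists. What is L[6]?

   i    0    1    2    3    4    5    6    7
a[i]   19   20   12   19   12    2    3   18
L[i]    1    2    1    2    1    1    2    3

2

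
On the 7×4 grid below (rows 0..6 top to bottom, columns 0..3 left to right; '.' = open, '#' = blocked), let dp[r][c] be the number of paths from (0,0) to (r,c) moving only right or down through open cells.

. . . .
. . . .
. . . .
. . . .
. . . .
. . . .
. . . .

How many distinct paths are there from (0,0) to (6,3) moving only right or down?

r\c   0   1   2   3
  0   1   1   1   1
  1   1   2   3   4
  2   1   3   6  10
  3   1   4  10  20
  4   1   5  15  35
  5   1   6  21  56
  6   1   7  28  84

84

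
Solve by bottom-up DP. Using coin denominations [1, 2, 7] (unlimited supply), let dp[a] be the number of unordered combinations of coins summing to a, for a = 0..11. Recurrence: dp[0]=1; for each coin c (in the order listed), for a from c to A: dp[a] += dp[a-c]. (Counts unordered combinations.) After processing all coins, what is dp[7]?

after  coin     0     1     2     3     4     5     6     7     8     9    10    11
          1     1     1     1     1     1     1     1     1     1     1     1     1
          2     1     1     2     2     3     3     4     4     5     5     6     6
          7     1     1     2     2     3     3     4     5     6     7     8     9

5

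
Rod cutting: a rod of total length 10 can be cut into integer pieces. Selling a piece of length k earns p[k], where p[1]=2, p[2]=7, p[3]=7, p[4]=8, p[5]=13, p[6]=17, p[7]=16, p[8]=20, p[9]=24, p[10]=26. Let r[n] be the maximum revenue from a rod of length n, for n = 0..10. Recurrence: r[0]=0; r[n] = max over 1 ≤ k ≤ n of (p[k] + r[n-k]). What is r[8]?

28

   n    0    1    2    3    4    5    6    7    8    9   10
r[n]    0    2    7    9   14   16   21   23   28   30   35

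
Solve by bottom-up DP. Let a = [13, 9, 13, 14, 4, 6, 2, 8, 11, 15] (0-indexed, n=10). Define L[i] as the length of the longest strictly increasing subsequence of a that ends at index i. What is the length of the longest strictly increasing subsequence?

   i    0    1    2    3    4    5    6    7    8    9
a[i]   13    9   13   14    4    6    2    8   11   15
L[i]    1    1    2    3    1    2    1    3    4    5

5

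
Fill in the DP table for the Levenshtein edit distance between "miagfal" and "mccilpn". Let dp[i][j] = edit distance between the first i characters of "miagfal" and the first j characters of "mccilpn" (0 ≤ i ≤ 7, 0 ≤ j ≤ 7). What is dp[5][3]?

4

   ''  m  c  c  i  l  p  n
''  0  1  2  3  4  5  6  7
 m  1  0  1  2  3  4  5  6
 i  2  1  1  2  2  3  4  5
 a  3  2  2  2  3  3  4  5
 g  4  3  3  3  3  4  4  5
 f  5  4  4  4  4  4  5  5
 a  6  5  5  5  5  5  5  6
 l  7  6  6  6  6  5  6  6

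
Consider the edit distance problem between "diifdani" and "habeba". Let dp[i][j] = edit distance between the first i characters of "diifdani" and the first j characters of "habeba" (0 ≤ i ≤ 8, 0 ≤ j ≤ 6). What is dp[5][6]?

6

   ''  h  a  b  e  b  a
''  0  1  2  3  4  5  6
 d  1  1  2  3  4  5  6
 i  2  2  2  3  4  5  6
 i  3  3  3  3  4  5  6
 f  4  4  4  4  4  5  6
 d  5  5  5  5  5  5  6
 a  6  6  5  6  6  6  5
 n  7  7  6  6  7  7  6
 i  8  8  7  7  7  8  7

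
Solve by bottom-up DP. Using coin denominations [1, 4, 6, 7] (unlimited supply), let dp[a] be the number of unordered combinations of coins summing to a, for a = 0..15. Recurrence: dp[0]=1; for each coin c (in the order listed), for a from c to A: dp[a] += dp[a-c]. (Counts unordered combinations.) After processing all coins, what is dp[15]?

after  coin     0     1     2     3     4     5     6     7     8     9    10    11    12    13    14    15
          1     1     1     1     1     1     1     1     1     1     1     1     1     1     1     1     1
          4     1     1     1     1     2     2     2     2     3     3     3     3     4     4     4     4
          6     1     1     1     1     2     2     3     3     4     4     5     5     7     7     8     8
          7     1     1     1     1     2     2     3     4     5     5     6     7     9    10    12    13

13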